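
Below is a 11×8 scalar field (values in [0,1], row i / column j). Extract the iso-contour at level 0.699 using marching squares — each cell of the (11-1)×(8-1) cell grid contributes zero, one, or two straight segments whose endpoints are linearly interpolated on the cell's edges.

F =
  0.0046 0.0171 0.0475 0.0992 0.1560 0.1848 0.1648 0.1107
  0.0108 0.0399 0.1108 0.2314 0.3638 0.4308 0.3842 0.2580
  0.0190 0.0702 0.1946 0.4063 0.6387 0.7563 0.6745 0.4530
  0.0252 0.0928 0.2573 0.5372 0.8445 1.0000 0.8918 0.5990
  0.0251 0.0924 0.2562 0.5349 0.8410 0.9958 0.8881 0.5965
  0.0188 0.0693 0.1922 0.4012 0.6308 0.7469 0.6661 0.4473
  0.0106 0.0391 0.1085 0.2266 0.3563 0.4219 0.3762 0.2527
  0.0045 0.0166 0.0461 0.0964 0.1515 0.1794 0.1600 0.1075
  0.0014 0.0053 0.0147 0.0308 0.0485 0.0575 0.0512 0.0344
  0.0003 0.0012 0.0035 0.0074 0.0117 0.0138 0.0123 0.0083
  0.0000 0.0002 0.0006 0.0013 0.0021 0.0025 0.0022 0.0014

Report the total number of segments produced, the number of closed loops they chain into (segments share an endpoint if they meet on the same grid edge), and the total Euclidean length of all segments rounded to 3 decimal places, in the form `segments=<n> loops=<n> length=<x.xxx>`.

segments=14 loops=1 length=10.150

cell (1,4): code 0100 → (1.824,5.000)–(2.000,4.513)
cell (1,5): code 1000 → (2.000,5.700)–(1.824,5.000)
cell (2,3): code 0100 → (2.293,4.000)–(3.000,3.527)
cell (2,4): code 1110 → (2.000,4.513)–(2.293,4.000)
cell (2,5): code 1101 → (2.113,6.000)–(2.000,5.700)
cell (2,6): code 1000 → (3.000,6.658)–(2.113,6.000)
cell (3,3): code 0110 → (3.000,3.527)–(4.000,3.536)
cell (3,6): code 1001 → (4.000,6.648)–(3.000,6.658)
cell (4,3): code 0010 → (4.000,3.536)–(4.676,4.000)
cell (4,4): code 0111 → (4.676,4.000)–(5.000,4.587)
cell (4,5): code 1011 → (5.000,5.593)–(4.852,6.000)
cell (4,6): code 0001 → (4.852,6.000)–(4.000,6.648)
cell (5,4): code 0010 → (5.000,4.587)–(5.147,5.000)
cell (5,5): code 0001 → (5.147,5.000)–(5.000,5.593)
total: 14 segments, chained into 1 closed loop(s), length Σ = 10.150243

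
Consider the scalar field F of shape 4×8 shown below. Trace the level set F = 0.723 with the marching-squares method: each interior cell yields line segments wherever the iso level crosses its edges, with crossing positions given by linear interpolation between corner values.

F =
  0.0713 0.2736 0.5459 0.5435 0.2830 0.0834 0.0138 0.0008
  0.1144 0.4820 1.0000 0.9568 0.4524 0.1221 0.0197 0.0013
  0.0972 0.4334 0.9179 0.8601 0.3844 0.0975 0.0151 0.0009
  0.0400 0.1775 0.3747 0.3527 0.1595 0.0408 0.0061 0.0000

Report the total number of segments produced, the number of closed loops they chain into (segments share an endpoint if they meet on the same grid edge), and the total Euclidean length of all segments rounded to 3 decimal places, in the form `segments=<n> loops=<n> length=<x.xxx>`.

cell (0,1): code 0100 → (0.390,2.000)–(1.000,1.465)
cell (0,2): code 1100 → (0.434,3.000)–(0.390,2.000)
cell (0,3): code 1000 → (1.000,3.464)–(0.434,3.000)
cell (1,1): code 0110 → (1.000,1.465)–(2.000,1.598)
cell (1,3): code 1001 → (2.000,3.288)–(1.000,3.464)
cell (2,1): code 0010 → (2.000,1.598)–(2.359,2.000)
cell (2,2): code 0011 → (2.359,2.000)–(2.270,3.000)
cell (2,3): code 0001 → (2.270,3.000)–(2.000,3.288)
total: 8 segments, chained into 1 closed loop(s), length Σ = 6.505526

segments=8 loops=1 length=6.506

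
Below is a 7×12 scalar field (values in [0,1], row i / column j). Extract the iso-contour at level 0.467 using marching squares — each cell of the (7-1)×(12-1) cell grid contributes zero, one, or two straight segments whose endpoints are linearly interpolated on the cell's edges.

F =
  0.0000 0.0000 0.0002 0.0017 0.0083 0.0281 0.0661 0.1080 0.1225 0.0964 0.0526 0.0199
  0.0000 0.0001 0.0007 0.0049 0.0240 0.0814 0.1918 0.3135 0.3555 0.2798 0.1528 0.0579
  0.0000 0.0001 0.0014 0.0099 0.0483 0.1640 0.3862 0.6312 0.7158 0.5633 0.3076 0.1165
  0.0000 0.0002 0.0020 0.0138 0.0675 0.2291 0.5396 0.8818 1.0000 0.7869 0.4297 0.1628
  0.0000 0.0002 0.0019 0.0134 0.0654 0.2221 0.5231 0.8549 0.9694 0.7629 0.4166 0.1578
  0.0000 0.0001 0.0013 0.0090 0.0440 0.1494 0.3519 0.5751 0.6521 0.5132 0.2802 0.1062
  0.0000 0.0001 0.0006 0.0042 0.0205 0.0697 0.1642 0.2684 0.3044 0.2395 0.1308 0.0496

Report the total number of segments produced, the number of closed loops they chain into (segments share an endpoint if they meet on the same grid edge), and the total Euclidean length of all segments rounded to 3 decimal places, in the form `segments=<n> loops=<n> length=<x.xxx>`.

cell (1,6): code 0100 → (1.483,7.000)–(2.000,6.330)
cell (1,7): code 1100 → (1.309,8.000)–(1.483,7.000)
cell (1,8): code 1100 → (1.660,9.000)–(1.309,8.000)
cell (1,9): code 1000 → (2.000,9.377)–(1.660,9.000)
cell (2,5): code 0100 → (2.527,6.000)–(3.000,5.766)
cell (2,6): code 1110 → (2.000,6.330)–(2.527,6.000)
cell (2,9): code 1001 → (3.000,9.896)–(2.000,9.377)
cell (3,5): code 0110 → (3.000,5.766)–(4.000,5.814)
cell (3,9): code 1001 → (4.000,9.854)–(3.000,9.896)
cell (4,5): code 0010 → (4.000,5.814)–(4.328,6.000)
cell (4,6): code 0111 → (4.328,6.000)–(5.000,6.516)
cell (4,9): code 1001 → (5.000,9.198)–(4.000,9.854)
cell (5,6): code 0010 → (5.000,6.516)–(5.352,7.000)
cell (5,7): code 0011 → (5.352,7.000)–(5.532,8.000)
cell (5,8): code 0011 → (5.532,8.000)–(5.169,9.000)
cell (5,9): code 0001 → (5.169,9.000)–(5.000,9.198)
total: 16 segments, chained into 1 closed loop(s), length Σ = 13.066037

segments=16 loops=1 length=13.066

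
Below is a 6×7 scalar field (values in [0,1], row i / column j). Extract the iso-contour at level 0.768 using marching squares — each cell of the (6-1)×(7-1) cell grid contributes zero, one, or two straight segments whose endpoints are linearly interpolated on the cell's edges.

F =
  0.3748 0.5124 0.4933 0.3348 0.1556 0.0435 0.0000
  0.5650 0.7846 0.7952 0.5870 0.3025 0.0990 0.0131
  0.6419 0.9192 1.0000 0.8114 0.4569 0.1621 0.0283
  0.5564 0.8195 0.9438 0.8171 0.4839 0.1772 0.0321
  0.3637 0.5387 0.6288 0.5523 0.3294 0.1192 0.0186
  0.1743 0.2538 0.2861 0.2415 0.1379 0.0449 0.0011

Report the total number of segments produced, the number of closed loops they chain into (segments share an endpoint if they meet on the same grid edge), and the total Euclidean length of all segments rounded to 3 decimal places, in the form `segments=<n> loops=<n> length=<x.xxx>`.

cell (0,0): code 0100 → (0.939,1.000)–(1.000,0.924)
cell (0,1): code 1100 → (0.910,2.000)–(0.939,1.000)
cell (0,2): code 1000 → (1.000,2.131)–(0.910,2.000)
cell (1,0): code 0110 → (1.000,0.924)–(2.000,0.455)
cell (1,2): code 1101 → (1.807,3.000)–(1.000,2.131)
cell (1,3): code 1000 → (2.000,3.122)–(1.807,3.000)
cell (2,0): code 0110 → (2.000,0.455)–(3.000,0.804)
cell (2,3): code 1001 → (3.000,3.147)–(2.000,3.122)
cell (3,0): code 0010 → (3.000,0.804)–(3.183,1.000)
cell (3,1): code 0011 → (3.183,1.000)–(3.558,2.000)
cell (3,2): code 0011 → (3.558,2.000)–(3.185,3.000)
cell (3,3): code 0001 → (3.185,3.000)–(3.000,3.147)
total: 12 segments, chained into 1 closed loop(s), length Σ = 8.475647

segments=12 loops=1 length=8.476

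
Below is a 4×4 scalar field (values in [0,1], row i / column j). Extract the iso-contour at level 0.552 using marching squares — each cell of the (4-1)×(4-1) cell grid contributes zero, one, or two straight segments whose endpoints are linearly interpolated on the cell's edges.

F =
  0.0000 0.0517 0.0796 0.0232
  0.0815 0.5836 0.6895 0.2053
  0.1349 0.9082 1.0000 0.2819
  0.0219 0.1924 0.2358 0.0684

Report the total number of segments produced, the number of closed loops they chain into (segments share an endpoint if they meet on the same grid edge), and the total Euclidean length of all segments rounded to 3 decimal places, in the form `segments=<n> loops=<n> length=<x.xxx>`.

cell (0,0): code 0100 → (0.941,1.000)–(1.000,0.937)
cell (0,1): code 1100 → (0.775,2.000)–(0.941,1.000)
cell (0,2): code 1000 → (1.000,2.284)–(0.775,2.000)
cell (1,0): code 0110 → (1.000,0.937)–(2.000,0.539)
cell (1,2): code 1001 → (2.000,2.624)–(1.000,2.284)
cell (2,0): code 0010 → (2.000,0.539)–(2.498,1.000)
cell (2,1): code 0011 → (2.498,1.000)–(2.586,2.000)
cell (2,2): code 0001 → (2.586,2.000)–(2.000,2.624)
total: 8 segments, chained into 1 closed loop(s), length Σ = 6.133276

segments=8 loops=1 length=6.133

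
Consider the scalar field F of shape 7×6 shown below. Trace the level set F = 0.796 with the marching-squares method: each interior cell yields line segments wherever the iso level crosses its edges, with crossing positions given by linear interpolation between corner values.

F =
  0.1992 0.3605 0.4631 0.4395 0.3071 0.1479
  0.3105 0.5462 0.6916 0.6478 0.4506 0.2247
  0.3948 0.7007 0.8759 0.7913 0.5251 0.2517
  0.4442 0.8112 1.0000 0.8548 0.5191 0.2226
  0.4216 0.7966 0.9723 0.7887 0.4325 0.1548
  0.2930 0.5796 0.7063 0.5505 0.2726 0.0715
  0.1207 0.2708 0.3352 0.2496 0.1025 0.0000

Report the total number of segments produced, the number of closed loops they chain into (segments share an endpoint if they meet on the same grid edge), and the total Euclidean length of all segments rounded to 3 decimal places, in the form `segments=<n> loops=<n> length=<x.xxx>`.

segments=12 loops=1 length=8.260

cell (1,1): code 0100 → (1.566,2.000)–(2.000,1.544)
cell (1,2): code 1000 → (2.000,2.944)–(1.566,2.000)
cell (2,0): code 0100 → (2.862,1.000)–(3.000,0.959)
cell (2,1): code 1110 → (2.000,1.544)–(2.862,1.000)
cell (2,2): code 1101 → (2.074,3.000)–(2.000,2.944)
cell (2,3): code 1000 → (3.000,3.175)–(2.074,3.000)
cell (3,0): code 0110 → (3.000,0.959)–(4.000,0.998)
cell (3,2): code 1011 → (4.000,2.960)–(3.890,3.000)
cell (3,3): code 0001 → (3.890,3.000)–(3.000,3.175)
cell (4,0): code 0010 → (4.000,0.998)–(4.003,1.000)
cell (4,1): code 0011 → (4.003,1.000)–(4.663,2.000)
cell (4,2): code 0001 → (4.663,2.000)–(4.000,2.960)
total: 12 segments, chained into 1 closed loop(s), length Σ = 8.259631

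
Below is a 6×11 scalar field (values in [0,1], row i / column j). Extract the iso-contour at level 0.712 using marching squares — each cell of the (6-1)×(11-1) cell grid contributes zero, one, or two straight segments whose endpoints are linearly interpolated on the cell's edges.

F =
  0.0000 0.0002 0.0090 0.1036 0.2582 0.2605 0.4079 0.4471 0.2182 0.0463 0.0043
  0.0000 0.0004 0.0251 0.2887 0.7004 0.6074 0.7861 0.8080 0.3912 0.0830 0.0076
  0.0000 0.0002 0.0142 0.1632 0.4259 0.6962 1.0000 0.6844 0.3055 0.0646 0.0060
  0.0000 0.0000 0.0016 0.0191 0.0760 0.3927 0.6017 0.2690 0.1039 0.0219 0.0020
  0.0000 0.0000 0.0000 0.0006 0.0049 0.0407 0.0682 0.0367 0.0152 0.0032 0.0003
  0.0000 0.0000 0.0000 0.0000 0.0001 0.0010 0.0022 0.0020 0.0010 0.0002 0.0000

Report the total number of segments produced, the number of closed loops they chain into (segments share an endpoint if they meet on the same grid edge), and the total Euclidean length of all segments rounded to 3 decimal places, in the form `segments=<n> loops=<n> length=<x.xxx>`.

segments=8 loops=1 length=6.353

cell (0,5): code 0100 → (0.804,6.000)–(1.000,5.585)
cell (0,6): code 1100 → (0.734,7.000)–(0.804,6.000)
cell (0,7): code 1000 → (1.000,7.230)–(0.734,7.000)
cell (1,5): code 0110 → (1.000,5.585)–(2.000,5.052)
cell (1,6): code 1011 → (2.000,6.913)–(1.777,7.000)
cell (1,7): code 0001 → (1.777,7.000)–(1.000,7.230)
cell (2,5): code 0010 → (2.000,5.052)–(2.723,6.000)
cell (2,6): code 0001 → (2.723,6.000)–(2.000,6.913)
total: 8 segments, chained into 1 closed loop(s), length Σ = 6.352781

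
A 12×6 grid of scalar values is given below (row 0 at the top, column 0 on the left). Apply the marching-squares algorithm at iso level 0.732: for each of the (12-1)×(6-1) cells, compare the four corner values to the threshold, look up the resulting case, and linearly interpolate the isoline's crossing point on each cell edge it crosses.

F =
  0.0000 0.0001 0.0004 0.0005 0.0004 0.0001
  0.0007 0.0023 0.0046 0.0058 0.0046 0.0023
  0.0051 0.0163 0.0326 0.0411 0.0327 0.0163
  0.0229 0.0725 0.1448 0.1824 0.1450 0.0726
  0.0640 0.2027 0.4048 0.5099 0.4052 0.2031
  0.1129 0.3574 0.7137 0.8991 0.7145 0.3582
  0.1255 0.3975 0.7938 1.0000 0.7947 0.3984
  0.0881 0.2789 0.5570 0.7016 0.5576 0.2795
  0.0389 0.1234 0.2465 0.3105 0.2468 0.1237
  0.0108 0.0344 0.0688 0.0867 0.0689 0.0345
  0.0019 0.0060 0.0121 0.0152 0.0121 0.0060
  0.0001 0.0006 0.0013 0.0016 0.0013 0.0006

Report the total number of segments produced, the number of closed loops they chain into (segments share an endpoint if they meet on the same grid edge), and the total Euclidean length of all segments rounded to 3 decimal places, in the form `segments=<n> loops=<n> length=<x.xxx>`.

cell (4,2): code 0100 → (4.571,3.000)–(5.000,2.099)
cell (4,3): code 1000 → (5.000,3.905)–(4.571,3.000)
cell (5,1): code 0100 → (5.228,2.000)–(6.000,1.844)
cell (5,2): code 1110 → (5.000,2.099)–(5.228,2.000)
cell (5,3): code 1101 → (5.218,4.000)–(5.000,3.905)
cell (5,4): code 1000 → (6.000,4.158)–(5.218,4.000)
cell (6,1): code 0010 → (6.000,1.844)–(6.261,2.000)
cell (6,2): code 0011 → (6.261,2.000)–(6.898,3.000)
cell (6,3): code 0011 → (6.898,3.000)–(6.264,4.000)
cell (6,4): code 0001 → (6.264,4.000)–(6.000,4.158)
total: 10 segments, chained into 1 closed loop(s), length Σ = 7.053535

segments=10 loops=1 length=7.054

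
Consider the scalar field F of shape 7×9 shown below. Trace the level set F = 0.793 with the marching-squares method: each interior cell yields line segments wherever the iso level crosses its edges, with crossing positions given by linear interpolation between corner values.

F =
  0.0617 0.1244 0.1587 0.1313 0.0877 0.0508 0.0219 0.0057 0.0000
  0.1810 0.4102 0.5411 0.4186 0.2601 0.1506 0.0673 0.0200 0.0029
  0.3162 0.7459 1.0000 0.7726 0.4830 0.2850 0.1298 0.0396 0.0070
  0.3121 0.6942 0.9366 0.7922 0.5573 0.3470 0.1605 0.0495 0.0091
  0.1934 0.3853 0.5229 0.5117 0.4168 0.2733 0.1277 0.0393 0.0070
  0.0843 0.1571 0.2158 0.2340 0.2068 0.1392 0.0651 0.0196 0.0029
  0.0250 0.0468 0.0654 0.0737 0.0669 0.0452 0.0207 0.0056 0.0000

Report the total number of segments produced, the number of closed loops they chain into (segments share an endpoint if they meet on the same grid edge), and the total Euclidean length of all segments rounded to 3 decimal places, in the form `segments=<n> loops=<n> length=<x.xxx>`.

segments=6 loops=1 length=5.715

cell (1,1): code 0100 → (1.549,2.000)–(2.000,1.185)
cell (1,2): code 1000 → (2.000,2.910)–(1.549,2.000)
cell (2,1): code 0110 → (2.000,1.185)–(3.000,1.408)
cell (2,2): code 1001 → (3.000,2.994)–(2.000,2.910)
cell (3,1): code 0010 → (3.000,1.408)–(3.347,2.000)
cell (3,2): code 0001 → (3.347,2.000)–(3.000,2.994)
total: 6 segments, chained into 1 closed loop(s), length Σ = 5.714952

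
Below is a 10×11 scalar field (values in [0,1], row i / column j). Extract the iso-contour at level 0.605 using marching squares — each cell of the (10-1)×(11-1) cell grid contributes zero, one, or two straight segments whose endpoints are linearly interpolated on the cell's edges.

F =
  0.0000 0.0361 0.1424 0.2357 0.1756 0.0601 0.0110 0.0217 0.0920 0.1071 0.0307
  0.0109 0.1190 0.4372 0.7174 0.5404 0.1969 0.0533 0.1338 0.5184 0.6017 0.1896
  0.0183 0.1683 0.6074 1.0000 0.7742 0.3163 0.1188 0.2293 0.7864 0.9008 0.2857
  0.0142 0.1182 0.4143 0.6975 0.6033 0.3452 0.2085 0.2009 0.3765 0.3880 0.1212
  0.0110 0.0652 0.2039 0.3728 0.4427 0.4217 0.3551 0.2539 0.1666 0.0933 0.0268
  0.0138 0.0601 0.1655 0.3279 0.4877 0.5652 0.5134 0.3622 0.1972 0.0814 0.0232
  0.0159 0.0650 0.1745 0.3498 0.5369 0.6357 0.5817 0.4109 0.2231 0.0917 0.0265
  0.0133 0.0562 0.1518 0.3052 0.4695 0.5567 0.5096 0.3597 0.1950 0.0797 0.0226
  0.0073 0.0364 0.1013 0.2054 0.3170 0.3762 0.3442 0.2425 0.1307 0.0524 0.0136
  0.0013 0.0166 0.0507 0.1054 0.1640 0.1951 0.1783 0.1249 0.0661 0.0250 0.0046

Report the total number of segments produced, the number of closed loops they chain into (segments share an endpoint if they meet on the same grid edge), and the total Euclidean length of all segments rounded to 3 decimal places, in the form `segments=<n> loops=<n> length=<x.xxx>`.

segments=22 loops=3 length=14.967

cell (0,2): code 0100 → (0.767,3.000)–(1.000,2.599)
cell (0,3): code 1000 → (1.000,3.635)–(0.767,3.000)
cell (1,1): code 0100 → (1.986,2.000)–(2.000,1.995)
cell (1,2): code 1110 → (1.000,2.599)–(1.986,2.000)
cell (1,3): code 1101 → (1.276,4.000)–(1.000,3.635)
cell (1,4): code 1000 → (2.000,4.370)–(1.276,4.000)
cell (1,7): code 0100 → (1.323,8.000)–(2.000,7.674)
cell (1,8): code 1100 → (1.011,9.000)–(1.323,8.000)
cell (1,9): code 1000 → (2.000,9.481)–(1.011,9.000)
cell (2,1): code 0010 → (2.000,1.995)–(2.012,2.000)
cell (2,2): code 0111 → (2.012,2.000)–(3.000,2.673)
cell (2,3): code 1011 → (3.000,3.982)–(2.990,4.000)
cell (2,4): code 0001 → (2.990,4.000)–(2.000,4.370)
cell (2,7): code 0010 → (2.000,7.674)–(2.443,8.000)
cell (2,8): code 0011 → (2.443,8.000)–(2.577,9.000)
cell (2,9): code 0001 → (2.577,9.000)–(2.000,9.481)
cell (3,2): code 0010 → (3.000,2.673)–(3.285,3.000)
cell (3,3): code 0001 → (3.285,3.000)–(3.000,3.982)
cell (5,4): code 0100 → (5.565,5.000)–(6.000,4.689)
cell (5,5): code 1000 → (6.000,5.569)–(5.565,5.000)
cell (6,4): code 0010 → (6.000,4.689)–(6.389,5.000)
cell (6,5): code 0001 → (6.389,5.000)–(6.000,5.569)
total: 22 segments, chained into 3 closed loop(s), length Σ = 14.966760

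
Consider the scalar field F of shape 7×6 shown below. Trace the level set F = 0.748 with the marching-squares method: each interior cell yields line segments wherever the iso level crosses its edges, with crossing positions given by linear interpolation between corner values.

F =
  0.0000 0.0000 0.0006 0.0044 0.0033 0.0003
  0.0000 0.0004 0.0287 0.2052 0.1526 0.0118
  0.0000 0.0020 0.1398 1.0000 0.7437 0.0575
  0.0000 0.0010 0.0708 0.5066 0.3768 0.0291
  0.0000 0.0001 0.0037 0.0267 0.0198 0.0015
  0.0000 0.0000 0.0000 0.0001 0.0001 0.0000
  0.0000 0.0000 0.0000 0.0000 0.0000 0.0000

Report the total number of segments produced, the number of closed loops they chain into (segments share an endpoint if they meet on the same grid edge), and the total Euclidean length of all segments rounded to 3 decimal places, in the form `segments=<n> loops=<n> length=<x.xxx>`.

cell (1,2): code 0100 → (1.683,3.000)–(2.000,2.707)
cell (1,3): code 1000 → (2.000,3.983)–(1.683,3.000)
cell (2,2): code 0010 → (2.000,2.707)–(2.511,3.000)
cell (2,3): code 0001 → (2.511,3.000)–(2.000,3.983)
total: 4 segments, chained into 1 closed loop(s), length Σ = 3.161523

segments=4 loops=1 length=3.162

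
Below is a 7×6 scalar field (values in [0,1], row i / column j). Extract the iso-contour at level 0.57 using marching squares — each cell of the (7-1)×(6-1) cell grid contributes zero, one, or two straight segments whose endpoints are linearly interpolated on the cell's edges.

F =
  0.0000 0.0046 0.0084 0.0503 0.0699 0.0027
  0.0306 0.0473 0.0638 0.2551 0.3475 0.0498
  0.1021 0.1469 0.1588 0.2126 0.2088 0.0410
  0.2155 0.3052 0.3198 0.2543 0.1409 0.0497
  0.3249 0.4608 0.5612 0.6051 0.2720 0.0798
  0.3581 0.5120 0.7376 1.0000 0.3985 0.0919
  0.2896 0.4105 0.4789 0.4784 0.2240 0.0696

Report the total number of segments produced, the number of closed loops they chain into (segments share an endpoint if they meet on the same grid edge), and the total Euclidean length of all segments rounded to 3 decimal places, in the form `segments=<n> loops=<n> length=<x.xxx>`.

cell (3,2): code 0100 → (3.900,3.000)–(4.000,2.200)
cell (3,3): code 1000 → (4.000,3.105)–(3.900,3.000)
cell (4,1): code 0100 → (4.050,2.000)–(5.000,1.257)
cell (4,2): code 1110 → (4.000,2.200)–(4.050,2.000)
cell (4,3): code 1001 → (5.000,3.715)–(4.000,3.105)
cell (5,1): code 0010 → (5.000,1.257)–(5.648,2.000)
cell (5,2): code 0011 → (5.648,2.000)–(5.824,3.000)
cell (5,3): code 0001 → (5.824,3.000)–(5.000,3.715)
total: 8 segments, chained into 1 closed loop(s), length Σ = 6.627200

segments=8 loops=1 length=6.627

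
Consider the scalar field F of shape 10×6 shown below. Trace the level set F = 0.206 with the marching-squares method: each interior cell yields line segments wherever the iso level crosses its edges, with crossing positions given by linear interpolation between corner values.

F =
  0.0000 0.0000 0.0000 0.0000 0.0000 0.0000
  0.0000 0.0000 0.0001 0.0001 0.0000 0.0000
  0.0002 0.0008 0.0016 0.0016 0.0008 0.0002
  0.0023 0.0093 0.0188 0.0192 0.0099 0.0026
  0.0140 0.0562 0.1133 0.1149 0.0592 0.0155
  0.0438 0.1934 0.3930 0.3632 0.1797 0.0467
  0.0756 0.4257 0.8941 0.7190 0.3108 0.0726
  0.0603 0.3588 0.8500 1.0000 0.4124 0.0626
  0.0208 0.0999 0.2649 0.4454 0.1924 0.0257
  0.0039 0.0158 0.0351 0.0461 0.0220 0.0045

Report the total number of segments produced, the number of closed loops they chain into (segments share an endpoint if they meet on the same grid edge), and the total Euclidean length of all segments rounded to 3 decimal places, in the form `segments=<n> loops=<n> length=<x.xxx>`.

cell (4,1): code 0100 → (4.331,2.000)–(5.000,1.063)
cell (4,2): code 1100 → (4.367,3.000)–(4.331,2.000)
cell (4,3): code 1000 → (5.000,3.857)–(4.367,3.000)
cell (5,0): code 0100 → (5.054,1.000)–(6.000,0.372)
cell (5,1): code 1110 → (5.000,1.063)–(5.054,1.000)
cell (5,3): code 1101 → (5.201,4.000)–(5.000,3.857)
cell (5,4): code 1000 → (6.000,4.440)–(5.201,4.000)
cell (6,0): code 0110 → (6.000,0.372)–(7.000,0.488)
cell (6,4): code 1001 → (7.000,4.590)–(6.000,4.440)
cell (7,0): code 0010 → (7.000,0.488)–(7.590,1.000)
cell (7,1): code 0111 → (7.590,1.000)–(8.000,1.643)
cell (7,3): code 1011 → (8.000,3.946)–(7.938,4.000)
cell (7,4): code 0001 → (7.938,4.000)–(7.000,4.590)
cell (8,1): code 0010 → (8.000,1.643)–(8.256,2.000)
cell (8,2): code 0011 → (8.256,2.000)–(8.600,3.000)
cell (8,3): code 0001 → (8.600,3.000)–(8.000,3.946)
total: 16 segments, chained into 1 closed loop(s), length Σ = 12.962868

segments=16 loops=1 length=12.963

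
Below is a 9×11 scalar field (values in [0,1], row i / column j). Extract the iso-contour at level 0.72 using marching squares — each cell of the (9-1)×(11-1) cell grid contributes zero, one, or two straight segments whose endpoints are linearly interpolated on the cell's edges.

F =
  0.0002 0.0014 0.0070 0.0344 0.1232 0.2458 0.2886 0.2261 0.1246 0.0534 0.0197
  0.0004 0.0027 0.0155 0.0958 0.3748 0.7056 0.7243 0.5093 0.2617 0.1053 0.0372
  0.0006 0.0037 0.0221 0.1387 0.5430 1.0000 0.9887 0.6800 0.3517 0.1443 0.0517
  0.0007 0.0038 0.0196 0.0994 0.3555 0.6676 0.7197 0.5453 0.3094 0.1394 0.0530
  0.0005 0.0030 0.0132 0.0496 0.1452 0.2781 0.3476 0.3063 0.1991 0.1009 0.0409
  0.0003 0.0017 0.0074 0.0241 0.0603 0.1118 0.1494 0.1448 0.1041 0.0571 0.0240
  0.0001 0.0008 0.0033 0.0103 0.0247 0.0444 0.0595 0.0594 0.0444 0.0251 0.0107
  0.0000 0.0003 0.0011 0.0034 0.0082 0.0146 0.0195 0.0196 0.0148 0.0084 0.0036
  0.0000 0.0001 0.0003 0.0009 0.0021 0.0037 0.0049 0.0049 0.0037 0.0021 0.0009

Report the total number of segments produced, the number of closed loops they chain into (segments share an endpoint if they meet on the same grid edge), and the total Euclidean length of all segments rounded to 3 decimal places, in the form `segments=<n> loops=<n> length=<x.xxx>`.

segments=8 loops=1 length=6.847

cell (0,5): code 0100 → (0.990,6.000)–(1.000,5.770)
cell (0,6): code 1000 → (1.000,6.020)–(0.990,6.000)
cell (1,4): code 0100 → (1.049,5.000)–(2.000,4.387)
cell (1,5): code 1110 → (1.000,5.770)–(1.049,5.000)
cell (1,6): code 1001 → (2.000,6.870)–(1.000,6.020)
cell (2,4): code 0010 → (2.000,4.387)–(2.842,5.000)
cell (2,5): code 0011 → (2.842,5.000)–(2.999,6.000)
cell (2,6): code 0001 → (2.999,6.000)–(2.000,6.870)
total: 8 segments, chained into 1 closed loop(s), length Σ = 6.846842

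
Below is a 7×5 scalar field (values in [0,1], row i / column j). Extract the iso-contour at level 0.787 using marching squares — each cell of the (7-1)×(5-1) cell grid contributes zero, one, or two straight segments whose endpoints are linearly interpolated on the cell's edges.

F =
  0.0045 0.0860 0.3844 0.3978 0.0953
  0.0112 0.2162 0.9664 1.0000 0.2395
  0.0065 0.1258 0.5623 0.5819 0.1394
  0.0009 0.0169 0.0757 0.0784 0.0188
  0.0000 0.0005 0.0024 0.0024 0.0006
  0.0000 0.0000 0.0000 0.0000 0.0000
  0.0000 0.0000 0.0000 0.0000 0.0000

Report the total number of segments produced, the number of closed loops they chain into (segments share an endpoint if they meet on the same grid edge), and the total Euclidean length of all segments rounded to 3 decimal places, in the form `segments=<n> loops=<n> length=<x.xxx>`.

segments=6 loops=1 length=3.930

cell (0,1): code 0100 → (0.692,2.000)–(1.000,1.761)
cell (0,2): code 1100 → (0.646,3.000)–(0.692,2.000)
cell (0,3): code 1000 → (1.000,3.280)–(0.646,3.000)
cell (1,1): code 0010 → (1.000,1.761)–(1.444,2.000)
cell (1,2): code 0011 → (1.444,2.000)–(1.509,3.000)
cell (1,3): code 0001 → (1.509,3.000)–(1.000,3.280)
total: 6 segments, chained into 1 closed loop(s), length Σ = 3.930092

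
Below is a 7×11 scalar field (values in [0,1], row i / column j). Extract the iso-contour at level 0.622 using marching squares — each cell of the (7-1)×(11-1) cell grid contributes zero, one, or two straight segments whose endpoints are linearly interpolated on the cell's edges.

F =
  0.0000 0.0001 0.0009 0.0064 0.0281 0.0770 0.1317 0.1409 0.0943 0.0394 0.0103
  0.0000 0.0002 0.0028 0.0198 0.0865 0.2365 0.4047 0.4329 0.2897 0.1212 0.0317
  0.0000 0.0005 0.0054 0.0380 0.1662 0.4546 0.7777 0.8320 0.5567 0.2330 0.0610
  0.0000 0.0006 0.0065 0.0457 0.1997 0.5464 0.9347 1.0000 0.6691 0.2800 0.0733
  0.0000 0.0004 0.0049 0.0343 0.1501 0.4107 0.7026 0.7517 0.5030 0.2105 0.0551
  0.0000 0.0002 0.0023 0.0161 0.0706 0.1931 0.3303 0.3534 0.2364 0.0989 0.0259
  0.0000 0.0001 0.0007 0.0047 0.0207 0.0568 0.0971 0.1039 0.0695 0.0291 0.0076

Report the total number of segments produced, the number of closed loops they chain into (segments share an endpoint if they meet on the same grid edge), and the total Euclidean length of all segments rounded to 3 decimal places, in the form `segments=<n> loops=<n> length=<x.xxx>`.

segments=12 loops=1 length=8.958

cell (1,5): code 0100 → (1.583,6.000)–(2.000,5.518)
cell (1,6): code 1100 → (1.474,7.000)–(1.583,6.000)
cell (1,7): code 1000 → (2.000,7.763)–(1.474,7.000)
cell (2,5): code 0110 → (2.000,5.518)–(3.000,5.195)
cell (2,7): code 1101 → (2.581,8.000)–(2.000,7.763)
cell (2,8): code 1000 → (3.000,8.121)–(2.581,8.000)
cell (3,5): code 0110 → (3.000,5.195)–(4.000,5.724)
cell (3,7): code 1011 → (4.000,7.522)–(3.284,8.000)
cell (3,8): code 0001 → (3.284,8.000)–(3.000,8.121)
cell (4,5): code 0010 → (4.000,5.724)–(4.216,6.000)
cell (4,6): code 0011 → (4.216,6.000)–(4.326,7.000)
cell (4,7): code 0001 → (4.326,7.000)–(4.000,7.522)
total: 12 segments, chained into 1 closed loop(s), length Σ = 8.957686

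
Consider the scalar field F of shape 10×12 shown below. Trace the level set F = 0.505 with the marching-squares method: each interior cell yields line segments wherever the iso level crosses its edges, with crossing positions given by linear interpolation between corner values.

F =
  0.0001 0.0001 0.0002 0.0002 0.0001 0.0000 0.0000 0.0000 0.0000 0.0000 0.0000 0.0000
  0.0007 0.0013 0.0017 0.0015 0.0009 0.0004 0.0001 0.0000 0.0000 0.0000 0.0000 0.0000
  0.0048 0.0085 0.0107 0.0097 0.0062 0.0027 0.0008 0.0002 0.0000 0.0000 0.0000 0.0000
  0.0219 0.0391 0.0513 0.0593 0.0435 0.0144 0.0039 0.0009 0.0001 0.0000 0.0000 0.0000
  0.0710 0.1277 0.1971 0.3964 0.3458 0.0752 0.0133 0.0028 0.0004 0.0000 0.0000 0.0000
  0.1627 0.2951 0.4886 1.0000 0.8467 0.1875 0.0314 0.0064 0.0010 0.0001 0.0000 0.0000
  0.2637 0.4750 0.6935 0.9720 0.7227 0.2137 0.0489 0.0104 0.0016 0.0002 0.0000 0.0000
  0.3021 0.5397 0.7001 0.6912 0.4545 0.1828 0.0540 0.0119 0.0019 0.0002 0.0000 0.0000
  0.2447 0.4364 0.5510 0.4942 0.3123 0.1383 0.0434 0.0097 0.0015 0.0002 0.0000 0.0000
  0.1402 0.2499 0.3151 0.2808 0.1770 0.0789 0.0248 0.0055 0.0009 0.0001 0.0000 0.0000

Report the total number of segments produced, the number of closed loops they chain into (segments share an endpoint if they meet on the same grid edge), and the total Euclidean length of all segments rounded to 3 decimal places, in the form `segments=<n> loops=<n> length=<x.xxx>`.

cell (4,2): code 0100 → (4.180,3.000)–(5.000,2.032)
cell (4,3): code 1100 → (4.318,4.000)–(4.180,3.000)
cell (4,4): code 1000 → (5.000,4.518)–(4.318,4.000)
cell (5,1): code 0100 → (5.080,2.000)–(6.000,1.137)
cell (5,2): code 1110 → (5.000,2.032)–(5.080,2.000)
cell (5,4): code 1001 → (6.000,4.428)–(5.000,4.518)
cell (6,0): code 0100 → (6.464,1.000)–(7.000,0.854)
cell (6,1): code 1110 → (6.000,1.137)–(6.464,1.000)
cell (6,3): code 1011 → (7.000,3.787)–(6.812,4.000)
cell (6,4): code 0001 → (6.812,4.000)–(6.000,4.428)
cell (7,0): code 0010 → (7.000,0.854)–(7.336,1.000)
cell (7,1): code 0111 → (7.336,1.000)–(8.000,1.599)
cell (7,2): code 1011 → (8.000,2.810)–(7.945,3.000)
cell (7,3): code 0001 → (7.945,3.000)–(7.000,3.787)
cell (8,1): code 0010 → (8.000,1.599)–(8.195,2.000)
cell (8,2): code 0001 → (8.195,2.000)–(8.000,2.810)
total: 16 segments, chained into 1 closed loop(s), length Σ = 11.695047

segments=16 loops=1 length=11.695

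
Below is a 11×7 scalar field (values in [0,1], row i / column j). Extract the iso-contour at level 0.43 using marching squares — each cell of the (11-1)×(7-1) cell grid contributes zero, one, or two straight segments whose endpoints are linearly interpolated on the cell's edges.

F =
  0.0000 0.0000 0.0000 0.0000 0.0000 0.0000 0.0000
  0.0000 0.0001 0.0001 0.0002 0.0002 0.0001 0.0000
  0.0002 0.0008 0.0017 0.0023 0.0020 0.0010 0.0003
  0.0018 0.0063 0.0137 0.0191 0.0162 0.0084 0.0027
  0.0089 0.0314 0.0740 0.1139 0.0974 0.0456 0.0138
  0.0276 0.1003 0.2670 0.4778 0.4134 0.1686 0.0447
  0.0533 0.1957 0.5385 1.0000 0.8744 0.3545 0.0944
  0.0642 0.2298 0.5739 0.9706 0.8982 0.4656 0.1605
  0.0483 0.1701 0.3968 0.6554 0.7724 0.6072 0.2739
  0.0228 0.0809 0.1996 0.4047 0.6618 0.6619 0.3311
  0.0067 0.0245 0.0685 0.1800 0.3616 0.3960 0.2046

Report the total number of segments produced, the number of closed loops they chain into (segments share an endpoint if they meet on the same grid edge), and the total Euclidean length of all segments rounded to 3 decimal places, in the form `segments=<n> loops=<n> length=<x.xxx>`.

cell (4,2): code 0100 → (4.869,3.000)–(5.000,2.773)
cell (4,3): code 1000 → (5.000,3.742)–(4.869,3.000)
cell (5,1): code 0100 → (5.600,2.000)–(6.000,1.683)
cell (5,2): code 1110 → (5.000,2.773)–(5.600,2.000)
cell (5,3): code 1101 → (5.036,4.000)–(5.000,3.742)
cell (5,4): code 1000 → (6.000,4.855)–(5.036,4.000)
cell (6,1): code 0110 → (6.000,1.683)–(7.000,1.582)
cell (6,4): code 1101 → (6.680,5.000)–(6.000,4.855)
cell (6,5): code 1000 → (7.000,5.117)–(6.680,5.000)
cell (7,1): code 0010 → (7.000,1.582)–(7.813,2.000)
cell (7,2): code 0111 → (7.813,2.000)–(8.000,2.128)
cell (7,5): code 1001 → (8.000,5.532)–(7.000,5.117)
cell (8,2): code 0010 → (8.000,2.128)–(8.899,3.000)
cell (8,3): code 0111 → (8.899,3.000)–(9.000,3.098)
cell (8,5): code 1001 → (9.000,5.701)–(8.000,5.532)
cell (9,3): code 0010 → (9.000,3.098)–(9.772,4.000)
cell (9,4): code 0011 → (9.772,4.000)–(9.872,5.000)
cell (9,5): code 0001 → (9.872,5.000)–(9.000,5.701)
total: 18 segments, chained into 1 closed loop(s), length Σ = 14.036438

segments=18 loops=1 length=14.036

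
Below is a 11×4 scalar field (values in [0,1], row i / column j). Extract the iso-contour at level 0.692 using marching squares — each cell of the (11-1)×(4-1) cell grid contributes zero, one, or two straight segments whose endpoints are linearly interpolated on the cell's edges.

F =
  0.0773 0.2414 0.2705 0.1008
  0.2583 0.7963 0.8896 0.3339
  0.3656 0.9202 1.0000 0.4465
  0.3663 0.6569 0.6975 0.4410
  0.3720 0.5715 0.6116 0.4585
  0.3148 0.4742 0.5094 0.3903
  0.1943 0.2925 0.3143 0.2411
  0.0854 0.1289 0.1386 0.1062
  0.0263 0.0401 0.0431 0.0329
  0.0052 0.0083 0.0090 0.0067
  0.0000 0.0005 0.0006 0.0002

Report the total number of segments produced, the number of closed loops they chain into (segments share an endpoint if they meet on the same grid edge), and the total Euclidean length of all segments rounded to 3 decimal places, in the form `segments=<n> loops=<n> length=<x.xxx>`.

cell (0,0): code 0100 → (0.812,1.000)–(1.000,0.806)
cell (0,1): code 1100 → (0.681,2.000)–(0.812,1.000)
cell (0,2): code 1000 → (1.000,2.356)–(0.681,2.000)
cell (1,0): code 0110 → (1.000,0.806)–(2.000,0.589)
cell (1,2): code 1001 → (2.000,2.556)–(1.000,2.356)
cell (2,0): code 0010 → (2.000,0.589)–(2.867,1.000)
cell (2,1): code 0111 → (2.867,1.000)–(3.000,1.865)
cell (2,2): code 1001 → (3.000,2.021)–(2.000,2.556)
cell (3,1): code 0010 → (3.000,1.865)–(3.064,2.000)
cell (3,2): code 0001 → (3.064,2.000)–(3.000,2.021)
total: 10 segments, chained into 1 closed loop(s), length Σ = 6.985438

segments=10 loops=1 length=6.985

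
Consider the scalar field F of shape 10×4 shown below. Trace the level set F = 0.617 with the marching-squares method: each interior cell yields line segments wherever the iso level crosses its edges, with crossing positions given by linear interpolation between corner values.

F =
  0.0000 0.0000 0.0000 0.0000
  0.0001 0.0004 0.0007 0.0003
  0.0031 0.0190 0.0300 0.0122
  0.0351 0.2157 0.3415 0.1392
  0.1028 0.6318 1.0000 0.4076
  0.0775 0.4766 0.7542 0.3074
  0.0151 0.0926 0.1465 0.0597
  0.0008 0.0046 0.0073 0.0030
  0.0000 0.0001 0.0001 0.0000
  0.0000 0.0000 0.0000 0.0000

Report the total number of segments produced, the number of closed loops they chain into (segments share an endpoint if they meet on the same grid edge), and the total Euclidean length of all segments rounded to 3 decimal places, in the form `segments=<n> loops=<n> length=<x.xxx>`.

cell (3,0): code 0100 → (3.964,1.000)–(4.000,0.972)
cell (3,1): code 1100 → (3.418,2.000)–(3.964,1.000)
cell (3,2): code 1000 → (4.000,2.647)–(3.418,2.000)
cell (4,0): code 0010 → (4.000,0.972)–(4.095,1.000)
cell (4,1): code 0111 → (4.095,1.000)–(5.000,1.506)
cell (4,2): code 1001 → (5.000,2.307)–(4.000,2.647)
cell (5,1): code 0010 → (5.000,1.506)–(5.226,2.000)
cell (5,2): code 0001 → (5.226,2.000)–(5.000,2.307)
total: 8 segments, chained into 1 closed loop(s), length Σ = 5.170614

segments=8 loops=1 length=5.171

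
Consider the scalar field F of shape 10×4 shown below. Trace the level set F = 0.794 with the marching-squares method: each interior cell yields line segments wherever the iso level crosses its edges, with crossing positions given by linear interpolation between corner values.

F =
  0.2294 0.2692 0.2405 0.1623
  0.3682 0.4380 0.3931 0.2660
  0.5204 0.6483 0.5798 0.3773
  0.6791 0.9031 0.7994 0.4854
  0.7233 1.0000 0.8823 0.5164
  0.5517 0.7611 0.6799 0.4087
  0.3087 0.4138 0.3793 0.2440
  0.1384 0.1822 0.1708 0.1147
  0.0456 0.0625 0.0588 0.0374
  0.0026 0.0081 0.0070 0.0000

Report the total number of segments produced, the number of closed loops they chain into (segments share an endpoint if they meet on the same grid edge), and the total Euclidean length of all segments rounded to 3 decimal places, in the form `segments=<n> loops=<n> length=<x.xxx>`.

cell (2,0): code 0100 → (2.572,1.000)–(3.000,0.513)
cell (2,1): code 1100 → (2.975,2.000)–(2.572,1.000)
cell (2,2): code 1000 → (3.000,2.017)–(2.975,2.000)
cell (3,0): code 0110 → (3.000,0.513)–(4.000,0.256)
cell (3,2): code 1001 → (4.000,2.241)–(3.000,2.017)
cell (4,0): code 0010 → (4.000,0.256)–(4.862,1.000)
cell (4,1): code 0011 → (4.862,1.000)–(4.436,2.000)
cell (4,2): code 0001 → (4.436,2.000)–(4.000,2.241)
total: 8 segments, chained into 1 closed loop(s), length Σ = 6.539033

segments=8 loops=1 length=6.539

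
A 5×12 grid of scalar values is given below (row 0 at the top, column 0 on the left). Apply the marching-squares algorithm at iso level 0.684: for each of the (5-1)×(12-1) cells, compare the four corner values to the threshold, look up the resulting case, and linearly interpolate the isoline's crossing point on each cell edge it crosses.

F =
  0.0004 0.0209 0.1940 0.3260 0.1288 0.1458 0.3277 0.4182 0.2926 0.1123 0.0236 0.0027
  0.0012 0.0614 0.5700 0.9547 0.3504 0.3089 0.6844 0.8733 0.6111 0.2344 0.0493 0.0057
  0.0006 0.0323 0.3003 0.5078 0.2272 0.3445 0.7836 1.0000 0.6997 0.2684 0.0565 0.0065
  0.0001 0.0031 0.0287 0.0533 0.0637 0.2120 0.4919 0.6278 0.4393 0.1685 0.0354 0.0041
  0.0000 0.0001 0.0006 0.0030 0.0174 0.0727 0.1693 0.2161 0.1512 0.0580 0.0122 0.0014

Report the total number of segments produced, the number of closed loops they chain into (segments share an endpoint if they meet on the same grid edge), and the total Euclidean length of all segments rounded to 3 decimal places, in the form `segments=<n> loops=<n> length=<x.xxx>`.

cell (0,2): code 0100 → (0.569,3.000)–(1.000,2.296)
cell (0,3): code 1000 → (1.000,3.448)–(0.569,3.000)
cell (0,5): code 0100 → (0.999,6.000)–(1.000,5.999)
cell (0,6): code 1100 → (0.584,7.000)–(0.999,6.000)
cell (0,7): code 1000 → (1.000,7.722)–(0.584,7.000)
cell (1,2): code 0010 → (1.000,2.296)–(1.606,3.000)
cell (1,3): code 0001 → (1.606,3.000)–(1.000,3.448)
cell (1,5): code 0110 → (1.000,5.999)–(2.000,5.773)
cell (1,7): code 1101 → (1.823,8.000)–(1.000,7.722)
cell (1,8): code 1000 → (2.000,8.036)–(1.823,8.000)
cell (2,5): code 0010 → (2.000,5.773)–(2.341,6.000)
cell (2,6): code 0011 → (2.341,6.000)–(2.849,7.000)
cell (2,7): code 0011 → (2.849,7.000)–(2.060,8.000)
cell (2,8): code 0001 → (2.060,8.000)–(2.000,8.036)
total: 14 segments, chained into 2 closed loop(s), length Σ = 9.995480

segments=14 loops=2 length=9.995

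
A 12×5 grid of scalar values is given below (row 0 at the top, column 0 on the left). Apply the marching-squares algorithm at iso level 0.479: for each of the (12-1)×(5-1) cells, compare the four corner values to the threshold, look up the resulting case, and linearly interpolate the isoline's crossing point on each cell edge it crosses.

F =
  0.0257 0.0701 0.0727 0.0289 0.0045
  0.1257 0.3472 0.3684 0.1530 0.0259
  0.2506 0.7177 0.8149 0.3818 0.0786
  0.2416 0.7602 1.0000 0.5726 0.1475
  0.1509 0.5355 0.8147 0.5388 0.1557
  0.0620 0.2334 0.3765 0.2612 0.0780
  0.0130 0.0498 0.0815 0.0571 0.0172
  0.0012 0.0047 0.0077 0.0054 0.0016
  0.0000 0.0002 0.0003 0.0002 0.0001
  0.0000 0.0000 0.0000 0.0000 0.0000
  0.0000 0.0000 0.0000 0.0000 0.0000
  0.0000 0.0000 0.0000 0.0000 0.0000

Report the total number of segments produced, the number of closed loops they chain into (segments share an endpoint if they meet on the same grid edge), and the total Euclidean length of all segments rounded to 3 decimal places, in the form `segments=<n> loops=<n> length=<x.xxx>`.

cell (1,0): code 0100 → (1.356,1.000)–(2.000,0.489)
cell (1,1): code 1100 → (1.248,2.000)–(1.356,1.000)
cell (1,2): code 1000 → (2.000,2.776)–(1.248,2.000)
cell (2,0): code 0110 → (2.000,0.489)–(3.000,0.458)
cell (2,2): code 1101 → (2.509,3.000)–(2.000,2.776)
cell (2,3): code 1000 → (3.000,3.220)–(2.509,3.000)
cell (3,0): code 0110 → (3.000,0.458)–(4.000,0.853)
cell (3,3): code 1001 → (4.000,3.156)–(3.000,3.220)
cell (4,0): code 0010 → (4.000,0.853)–(4.187,1.000)
cell (4,1): code 0011 → (4.187,1.000)–(4.766,2.000)
cell (4,2): code 0011 → (4.766,2.000)–(4.215,3.000)
cell (4,3): code 0001 → (4.215,3.000)–(4.000,3.156)
total: 12 segments, chained into 1 closed loop(s), length Σ = 9.881875

segments=12 loops=1 length=9.882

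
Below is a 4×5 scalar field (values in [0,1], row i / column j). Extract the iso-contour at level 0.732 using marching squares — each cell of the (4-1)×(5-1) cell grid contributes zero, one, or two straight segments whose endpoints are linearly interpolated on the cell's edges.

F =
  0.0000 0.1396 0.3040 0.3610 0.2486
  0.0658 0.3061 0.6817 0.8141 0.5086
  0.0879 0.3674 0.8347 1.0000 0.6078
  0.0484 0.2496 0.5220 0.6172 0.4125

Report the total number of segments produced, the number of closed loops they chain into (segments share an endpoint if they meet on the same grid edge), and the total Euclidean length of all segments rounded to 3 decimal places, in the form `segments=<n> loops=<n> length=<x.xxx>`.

cell (0,2): code 0100 → (0.819,3.000)–(1.000,2.380)
cell (0,3): code 1000 → (1.000,3.269)–(0.819,3.000)
cell (1,1): code 0100 → (1.329,2.000)–(2.000,1.780)
cell (1,2): code 1110 → (1.000,2.380)–(1.329,2.000)
cell (1,3): code 1001 → (2.000,3.683)–(1.000,3.269)
cell (2,1): code 0010 → (2.000,1.780)–(2.328,2.000)
cell (2,2): code 0011 → (2.328,2.000)–(2.700,3.000)
cell (2,3): code 0001 → (2.700,3.000)–(2.000,3.683)
total: 8 segments, chained into 1 closed loop(s), length Σ = 5.701708

segments=8 loops=1 length=5.702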